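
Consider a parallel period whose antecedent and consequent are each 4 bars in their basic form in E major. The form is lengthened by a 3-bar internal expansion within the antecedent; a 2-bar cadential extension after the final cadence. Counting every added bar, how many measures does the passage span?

Basic parallel period: 4 + 4 = 8 bars.
8 (basic form) + 3 (internal expansion) + 2 (cadential extension) = 13.

13 measures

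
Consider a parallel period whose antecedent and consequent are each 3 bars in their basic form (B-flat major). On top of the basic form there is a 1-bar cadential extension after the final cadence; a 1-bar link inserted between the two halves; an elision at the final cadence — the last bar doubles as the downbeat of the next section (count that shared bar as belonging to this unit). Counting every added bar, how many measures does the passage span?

8 measures

Basic parallel period: 3 + 3 = 6 bars.
6 (basic form) + 1 (cadential extension) + 1 (link) = 8.
The elision shares a bar with the next section but does not change this unit's count.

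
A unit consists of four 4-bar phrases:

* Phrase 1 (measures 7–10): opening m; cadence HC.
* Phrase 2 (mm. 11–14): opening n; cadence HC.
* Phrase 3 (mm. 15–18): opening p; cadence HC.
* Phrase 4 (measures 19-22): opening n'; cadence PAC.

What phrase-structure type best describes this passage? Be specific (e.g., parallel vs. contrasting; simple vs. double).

Four phrases in two halves: the first half (mm. 7–14) ends with a half cadence, the second (mm. 15–22) with a perfect authentic cadence — a large antecedent–consequent pair, i.e. a double period.
Phrase 3 begins with different material from phrase 1, making it contrasting.

contrasting double period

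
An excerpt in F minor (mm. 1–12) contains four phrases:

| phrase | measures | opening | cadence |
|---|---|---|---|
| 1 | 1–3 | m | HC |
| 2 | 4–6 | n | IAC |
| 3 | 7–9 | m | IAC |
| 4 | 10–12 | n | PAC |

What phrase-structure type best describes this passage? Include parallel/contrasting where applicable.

parallel double period

Four phrases in two halves: the first half (mm. 1–6) ends with an imperfect authentic cadence, the second (mm. 7-12) with a perfect authentic cadence — a large antecedent–consequent pair, i.e. a double period.
Phrase 3 begins with the same material as phrase 1, making it parallel.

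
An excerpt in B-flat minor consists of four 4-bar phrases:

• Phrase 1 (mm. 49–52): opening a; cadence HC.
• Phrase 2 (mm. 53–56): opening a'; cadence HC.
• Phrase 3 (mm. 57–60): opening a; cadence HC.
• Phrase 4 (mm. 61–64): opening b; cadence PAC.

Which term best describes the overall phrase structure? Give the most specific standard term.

parallel double period

Four phrases in two halves: the first half (measures 49-56) ends with a half cadence, the second (measures 57–64) with a perfect authentic cadence — a large antecedent–consequent pair, i.e. a double period.
Phrase 3 begins with the same material as phrase 1, making it parallel.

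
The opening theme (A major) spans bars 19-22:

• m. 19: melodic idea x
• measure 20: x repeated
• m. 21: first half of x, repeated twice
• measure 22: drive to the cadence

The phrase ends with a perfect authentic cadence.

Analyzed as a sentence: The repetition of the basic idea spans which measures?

The presentation of a sentence is the basic idea (m. 19) plus its repetition (m. 20); the repetition of the basic idea is therefore m. 20.

measures 20–20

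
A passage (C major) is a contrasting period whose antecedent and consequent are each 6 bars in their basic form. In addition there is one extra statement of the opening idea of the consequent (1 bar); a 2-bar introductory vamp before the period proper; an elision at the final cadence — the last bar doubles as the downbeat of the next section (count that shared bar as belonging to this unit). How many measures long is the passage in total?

Basic contrasting period: 6 + 6 = 12 bars.
12 (basic form) + 1 (extra statement) + 2 (introduction) = 15.
The elision shares a bar with the next section but does not change this unit's count.

15 measures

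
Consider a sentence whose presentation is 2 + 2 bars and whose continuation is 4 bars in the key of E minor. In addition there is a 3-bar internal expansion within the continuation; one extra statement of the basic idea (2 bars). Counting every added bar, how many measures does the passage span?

13 measures

Basic sentence: 2 + 2 + 4 = 8 bars.
8 (basic form) + 3 (internal expansion) + 2 (extra statement) = 13.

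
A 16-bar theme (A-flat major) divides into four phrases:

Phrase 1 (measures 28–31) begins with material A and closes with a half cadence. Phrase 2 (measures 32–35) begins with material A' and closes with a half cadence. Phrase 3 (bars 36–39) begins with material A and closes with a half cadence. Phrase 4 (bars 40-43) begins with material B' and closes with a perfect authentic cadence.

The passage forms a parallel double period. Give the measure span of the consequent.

measures 36–43

In a double period the first pair of phrases (ending half cadence) is the large antecedent and the second pair (ending perfect authentic cadence) is the large consequent; the consequent is measures 36–43.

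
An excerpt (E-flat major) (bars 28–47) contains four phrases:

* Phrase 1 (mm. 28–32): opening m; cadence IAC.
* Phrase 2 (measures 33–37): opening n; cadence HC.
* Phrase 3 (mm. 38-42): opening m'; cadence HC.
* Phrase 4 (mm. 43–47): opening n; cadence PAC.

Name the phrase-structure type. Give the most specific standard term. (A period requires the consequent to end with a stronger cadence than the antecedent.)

Four phrases in two halves: the first half (measures 28–37) ends with a half cadence, the second (bars 38–47) with a perfect authentic cadence — a large antecedent–consequent pair, i.e. a double period.
Phrase 3 begins with the same material as phrase 1, making it parallel.

parallel double period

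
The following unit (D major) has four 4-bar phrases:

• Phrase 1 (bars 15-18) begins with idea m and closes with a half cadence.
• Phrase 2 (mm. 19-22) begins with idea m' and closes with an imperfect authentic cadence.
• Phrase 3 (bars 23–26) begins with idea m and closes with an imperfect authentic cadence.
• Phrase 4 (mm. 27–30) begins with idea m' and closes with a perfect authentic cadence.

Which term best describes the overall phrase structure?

Four phrases in two halves: the first half (mm. 15–22) ends with an imperfect authentic cadence, the second (measures 23–30) with a perfect authentic cadence — a large antecedent–consequent pair, i.e. a double period.
Phrase 3 begins with the same material as phrase 1, making it parallel.

parallel double period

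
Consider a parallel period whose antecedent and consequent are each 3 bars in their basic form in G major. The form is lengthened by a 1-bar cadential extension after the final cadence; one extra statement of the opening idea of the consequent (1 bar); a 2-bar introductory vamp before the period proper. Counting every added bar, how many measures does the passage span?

10 measures

Basic parallel period: 3 + 3 = 6 bars.
6 (basic form) + 1 (cadential extension) + 1 (extra statement) + 2 (introduction) = 10.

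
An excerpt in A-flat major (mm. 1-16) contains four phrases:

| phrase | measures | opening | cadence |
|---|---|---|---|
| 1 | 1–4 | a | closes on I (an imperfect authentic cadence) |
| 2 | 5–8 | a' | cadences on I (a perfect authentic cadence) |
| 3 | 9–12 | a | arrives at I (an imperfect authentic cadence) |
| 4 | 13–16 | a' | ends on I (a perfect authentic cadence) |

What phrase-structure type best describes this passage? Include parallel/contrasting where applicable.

repeated period

The cadence pattern IAC–PAC–IAC–PAC is weak–strong twice, and phrases 3–4 restate phrases 1–2: a period heard twice, not a double period (which would end weakly at phrase 2).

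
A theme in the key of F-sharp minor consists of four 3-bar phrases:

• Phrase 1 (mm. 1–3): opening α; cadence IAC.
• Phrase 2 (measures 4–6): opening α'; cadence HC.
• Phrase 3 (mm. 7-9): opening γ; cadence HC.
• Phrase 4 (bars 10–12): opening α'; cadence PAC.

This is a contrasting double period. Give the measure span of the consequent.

In a double period the first pair of phrases (ending half cadence) is the large antecedent and the second pair (ending perfect authentic cadence) is the large consequent; the consequent is measures 7–12.

measures 7–12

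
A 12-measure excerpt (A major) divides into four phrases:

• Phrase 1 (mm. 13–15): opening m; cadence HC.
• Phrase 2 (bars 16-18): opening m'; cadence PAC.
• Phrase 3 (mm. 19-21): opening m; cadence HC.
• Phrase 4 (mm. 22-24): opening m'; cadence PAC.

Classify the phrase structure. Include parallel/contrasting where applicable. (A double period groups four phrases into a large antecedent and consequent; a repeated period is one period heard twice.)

The cadence pattern HC–PAC–HC–PAC is weak–strong twice, and phrases 3–4 restate phrases 1–2: a period heard twice, not a double period (which would end weakly at phrase 2).

repeated period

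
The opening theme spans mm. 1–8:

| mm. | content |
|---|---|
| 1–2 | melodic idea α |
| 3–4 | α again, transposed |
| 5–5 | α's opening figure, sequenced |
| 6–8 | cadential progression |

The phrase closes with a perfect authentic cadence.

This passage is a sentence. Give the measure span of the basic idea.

The presentation of a sentence is the basic idea (bars 1-2) plus its repetition (mm. 3–4); the basic idea is therefore mm. 1–2.

measures 1–2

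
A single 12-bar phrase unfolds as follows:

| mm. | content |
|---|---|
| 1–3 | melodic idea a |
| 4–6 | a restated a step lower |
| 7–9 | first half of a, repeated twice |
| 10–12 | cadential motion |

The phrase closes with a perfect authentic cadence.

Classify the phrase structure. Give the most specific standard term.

Basic idea (mm. 1–3) + its repetition (measures 4–6) form the presentation; fragmentation and cadence (mm. 7-12) form the continuation — the 12-bar whole is a sentence.

sentence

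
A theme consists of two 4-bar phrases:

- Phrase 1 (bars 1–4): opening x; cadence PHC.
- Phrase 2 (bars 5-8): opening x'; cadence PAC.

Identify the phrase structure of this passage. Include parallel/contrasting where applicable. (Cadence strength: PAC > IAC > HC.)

parallel period

Phrase 1 ends with a Phrygian half cadence (weaker) and phrase 2 with a perfect authentic cadence (stronger): antecedent + consequent = a period.
The two phrases open with the same material (x / x'), so the period is parallel.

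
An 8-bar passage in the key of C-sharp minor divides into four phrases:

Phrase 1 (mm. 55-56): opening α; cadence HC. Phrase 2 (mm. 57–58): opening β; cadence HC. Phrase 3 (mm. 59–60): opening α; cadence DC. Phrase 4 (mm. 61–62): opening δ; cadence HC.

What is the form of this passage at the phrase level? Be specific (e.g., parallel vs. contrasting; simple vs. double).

Phrase 4 ends with a half cadence, no stronger than phrase 2's half cadence, so the four phrases do not form a double period; nor do phrases 3–4 duplicate 1–2, so it is not a repeated period. With no phrase reaching a conclusive cadence, the passage is a phrase group.

phrase group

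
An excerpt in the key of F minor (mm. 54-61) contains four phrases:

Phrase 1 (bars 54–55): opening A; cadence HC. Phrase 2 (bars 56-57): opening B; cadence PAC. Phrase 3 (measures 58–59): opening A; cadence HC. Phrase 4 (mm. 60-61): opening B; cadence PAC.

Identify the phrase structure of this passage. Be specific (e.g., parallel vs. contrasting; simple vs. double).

repeated period

The cadence pattern HC–PAC–HC–PAC is weak–strong twice, and phrases 3–4 restate phrases 1–2: a period heard twice, not a double period (which would end weakly at phrase 2).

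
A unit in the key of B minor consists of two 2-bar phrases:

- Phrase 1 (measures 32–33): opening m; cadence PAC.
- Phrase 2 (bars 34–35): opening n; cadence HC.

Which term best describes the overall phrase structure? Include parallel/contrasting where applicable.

The second phrase closes with a half cadence, which is not stronger than the first phrase's perfect authentic cadence; without a weak→strong cadential pair there is no antecedent–consequent relationship, so this is a phrase group rather than a period.

phrase group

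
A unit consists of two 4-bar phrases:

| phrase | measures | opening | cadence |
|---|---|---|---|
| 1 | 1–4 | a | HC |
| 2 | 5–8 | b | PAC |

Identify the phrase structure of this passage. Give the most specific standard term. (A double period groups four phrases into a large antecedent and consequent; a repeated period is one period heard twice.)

contrasting period

Phrase 1 ends with a half cadence (weaker) and phrase 2 with a perfect authentic cadence (stronger): antecedent + consequent = a period.
The two phrases open with different material (a / b), so the period is contrasting.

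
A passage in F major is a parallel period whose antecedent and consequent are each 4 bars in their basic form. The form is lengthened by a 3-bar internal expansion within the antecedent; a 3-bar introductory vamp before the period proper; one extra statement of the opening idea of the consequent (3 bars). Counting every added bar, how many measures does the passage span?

17 measures

Basic parallel period: 4 + 4 = 8 bars.
8 (basic form) + 3 (internal expansion) + 3 (introduction) + 3 (extra statement) = 17.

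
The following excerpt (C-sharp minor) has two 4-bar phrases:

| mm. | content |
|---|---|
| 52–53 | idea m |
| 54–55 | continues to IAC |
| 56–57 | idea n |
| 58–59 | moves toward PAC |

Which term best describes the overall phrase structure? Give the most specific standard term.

contrasting period

Phrase 1 ends with an imperfect authentic cadence (weaker) and phrase 2 with a perfect authentic cadence (stronger): antecedent + consequent = a period.
The two phrases open with different material (m / n), so the period is contrasting.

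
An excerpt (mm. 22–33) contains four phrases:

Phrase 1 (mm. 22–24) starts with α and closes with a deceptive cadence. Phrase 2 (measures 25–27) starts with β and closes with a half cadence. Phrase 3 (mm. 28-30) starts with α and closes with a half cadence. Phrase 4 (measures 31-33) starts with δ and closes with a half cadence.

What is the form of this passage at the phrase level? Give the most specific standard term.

phrase group

Phrase 4 ends with a half cadence, no stronger than phrase 2's half cadence, so the four phrases do not form a double period; nor do phrases 3–4 duplicate 1–2, so it is not a repeated period. With no phrase reaching a conclusive cadence, the passage is a phrase group.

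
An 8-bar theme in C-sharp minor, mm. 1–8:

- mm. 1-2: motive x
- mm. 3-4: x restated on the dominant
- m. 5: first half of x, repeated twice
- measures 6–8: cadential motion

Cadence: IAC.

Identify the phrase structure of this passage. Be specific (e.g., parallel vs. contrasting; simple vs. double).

Basic idea (measures 1–2) + its repetition (mm. 3–4) form the presentation; fragmentation and cadence (mm. 5–8) form the continuation — the 8-bar whole is a sentence.

sentence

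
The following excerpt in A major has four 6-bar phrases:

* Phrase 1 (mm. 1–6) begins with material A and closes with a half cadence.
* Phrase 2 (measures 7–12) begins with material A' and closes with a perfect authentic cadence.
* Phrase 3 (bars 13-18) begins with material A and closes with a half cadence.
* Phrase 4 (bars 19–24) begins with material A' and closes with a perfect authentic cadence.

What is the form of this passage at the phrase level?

repeated period

The cadence pattern HC–PAC–HC–PAC is weak–strong twice, and phrases 3–4 restate phrases 1–2: a period heard twice, not a double period (which would end weakly at phrase 2).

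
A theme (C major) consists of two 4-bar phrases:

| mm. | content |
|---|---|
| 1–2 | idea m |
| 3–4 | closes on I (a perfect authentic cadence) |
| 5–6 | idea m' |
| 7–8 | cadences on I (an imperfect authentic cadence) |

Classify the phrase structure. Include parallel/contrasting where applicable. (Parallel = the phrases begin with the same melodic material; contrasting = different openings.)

The second phrase closes with an imperfect authentic cadence, which is not stronger than the first phrase's perfect authentic cadence; without a weak→strong cadential pair there is no antecedent–consequent relationship, so this is a phrase group rather than a period.

phrase group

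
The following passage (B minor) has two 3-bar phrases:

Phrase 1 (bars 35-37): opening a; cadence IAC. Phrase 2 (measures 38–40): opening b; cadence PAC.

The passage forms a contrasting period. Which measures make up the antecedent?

The phrase ending with the weaker cadence (imperfect authentic cadence) is the antecedent; the one ending more conclusively (perfect authentic cadence) is the consequent. The antecedent is measures 35–37.

measures 35–37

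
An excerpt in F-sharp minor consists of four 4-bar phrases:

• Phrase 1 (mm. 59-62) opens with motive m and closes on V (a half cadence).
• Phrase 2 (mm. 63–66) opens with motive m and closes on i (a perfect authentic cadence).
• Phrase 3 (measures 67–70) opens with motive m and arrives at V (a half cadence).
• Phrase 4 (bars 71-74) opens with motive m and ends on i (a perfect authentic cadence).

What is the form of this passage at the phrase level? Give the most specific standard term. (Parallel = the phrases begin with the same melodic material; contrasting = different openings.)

The cadence pattern HC–PAC–HC–PAC is weak–strong twice, and phrases 3–4 restate phrases 1–2: a period heard twice, not a double period (which would end weakly at phrase 2).

repeated period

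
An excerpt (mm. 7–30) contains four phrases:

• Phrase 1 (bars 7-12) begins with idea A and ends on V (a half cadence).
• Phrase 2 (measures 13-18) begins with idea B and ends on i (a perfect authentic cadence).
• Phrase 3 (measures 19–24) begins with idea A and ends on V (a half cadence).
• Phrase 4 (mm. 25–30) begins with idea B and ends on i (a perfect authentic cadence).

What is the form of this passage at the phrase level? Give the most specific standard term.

repeated period

The cadence pattern HC–PAC–HC–PAC is weak–strong twice, and phrases 3–4 restate phrases 1–2: a period heard twice, not a double period (which would end weakly at phrase 2).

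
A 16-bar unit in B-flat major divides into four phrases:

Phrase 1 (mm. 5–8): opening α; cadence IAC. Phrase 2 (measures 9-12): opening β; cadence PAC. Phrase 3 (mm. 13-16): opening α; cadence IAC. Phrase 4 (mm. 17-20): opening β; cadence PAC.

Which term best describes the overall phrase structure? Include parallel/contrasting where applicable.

The cadence pattern IAC–PAC–IAC–PAC is weak–strong twice, and phrases 3–4 restate phrases 1–2: a period heard twice, not a double period (which would end weakly at phrase 2).

repeated period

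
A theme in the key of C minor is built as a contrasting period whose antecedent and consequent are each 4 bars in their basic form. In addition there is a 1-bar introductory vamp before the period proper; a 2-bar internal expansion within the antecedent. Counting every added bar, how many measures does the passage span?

Basic contrasting period: 4 + 4 = 8 bars.
8 (basic form) + 1 (introduction) + 2 (internal expansion) = 11.

11 measures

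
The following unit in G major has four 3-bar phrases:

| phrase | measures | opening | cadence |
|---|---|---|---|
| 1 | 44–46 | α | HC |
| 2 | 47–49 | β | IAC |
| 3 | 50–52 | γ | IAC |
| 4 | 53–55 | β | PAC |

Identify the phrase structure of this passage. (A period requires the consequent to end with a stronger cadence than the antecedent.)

Four phrases in two halves: the first half (bars 44–49) ends with an imperfect authentic cadence, the second (mm. 50-55) with a perfect authentic cadence — a large antecedent–consequent pair, i.e. a double period.
Phrase 3 begins with different material from phrase 1, making it contrasting.

contrasting double period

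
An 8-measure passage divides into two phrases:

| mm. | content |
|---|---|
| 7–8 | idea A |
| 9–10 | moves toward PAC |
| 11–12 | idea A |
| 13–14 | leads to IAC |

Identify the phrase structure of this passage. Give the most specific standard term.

phrase group

The second phrase closes with an imperfect authentic cadence, which is not stronger than the first phrase's perfect authentic cadence; without a weak→strong cadential pair there is no antecedent–consequent relationship, so this is a phrase group rather than a period.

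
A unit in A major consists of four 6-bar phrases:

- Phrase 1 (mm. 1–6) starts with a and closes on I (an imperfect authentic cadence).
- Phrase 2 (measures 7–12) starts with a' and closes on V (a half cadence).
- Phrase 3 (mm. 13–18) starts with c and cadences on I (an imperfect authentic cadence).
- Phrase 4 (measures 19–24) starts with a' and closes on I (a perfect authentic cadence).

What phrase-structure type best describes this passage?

Four phrases in two halves: the first half (bars 1–12) ends with a half cadence, the second (measures 13–24) with a perfect authentic cadence — a large antecedent–consequent pair, i.e. a double period.
Phrase 3 begins with different material from phrase 1, making it contrasting.

contrasting double period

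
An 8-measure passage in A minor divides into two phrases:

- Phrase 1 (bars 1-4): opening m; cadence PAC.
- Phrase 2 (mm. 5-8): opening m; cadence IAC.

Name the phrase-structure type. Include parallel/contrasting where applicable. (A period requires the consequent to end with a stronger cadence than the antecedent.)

The second phrase closes with an imperfect authentic cadence, which is not stronger than the first phrase's perfect authentic cadence; without a weak→strong cadential pair there is no antecedent–consequent relationship, so this is a phrase group rather than a period.

phrase group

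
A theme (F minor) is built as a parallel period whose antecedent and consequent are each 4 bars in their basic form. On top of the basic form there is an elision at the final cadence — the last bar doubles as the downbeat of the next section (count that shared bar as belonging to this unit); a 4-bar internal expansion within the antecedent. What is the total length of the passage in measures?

12 measures

Basic parallel period: 4 + 4 = 8 bars.
8 (basic form) + 4 (internal expansion) = 12.
The elision shares a bar with the next section but does not change this unit's count.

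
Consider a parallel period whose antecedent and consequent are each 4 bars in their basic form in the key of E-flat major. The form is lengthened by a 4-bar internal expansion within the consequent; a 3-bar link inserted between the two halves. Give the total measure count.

Basic parallel period: 4 + 4 = 8 bars.
8 (basic form) + 4 (internal expansion) + 3 (link) = 15.

15 measures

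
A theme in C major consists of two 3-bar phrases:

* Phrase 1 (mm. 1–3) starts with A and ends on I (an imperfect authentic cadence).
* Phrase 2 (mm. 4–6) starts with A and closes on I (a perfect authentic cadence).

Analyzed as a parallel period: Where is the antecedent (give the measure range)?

The antecedent is the phrase ending with the weaker cadence (imperfect authentic cadence, phrase 1) and the consequent the one ending more conclusively (perfect authentic cadence, phrase 2); the antecedent is mm. 1–3.

measures 1–3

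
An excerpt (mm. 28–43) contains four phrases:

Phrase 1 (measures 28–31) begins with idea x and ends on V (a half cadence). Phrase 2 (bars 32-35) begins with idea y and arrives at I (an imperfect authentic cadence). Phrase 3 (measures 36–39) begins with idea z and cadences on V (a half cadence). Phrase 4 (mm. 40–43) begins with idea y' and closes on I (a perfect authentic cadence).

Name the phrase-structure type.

Four phrases in two halves: the first half (mm. 28–35) ends with an imperfect authentic cadence, the second (measures 36–43) with a perfect authentic cadence — a large antecedent–consequent pair, i.e. a double period.
Phrase 3 begins with different material from phrase 1, making it contrasting.

contrasting double period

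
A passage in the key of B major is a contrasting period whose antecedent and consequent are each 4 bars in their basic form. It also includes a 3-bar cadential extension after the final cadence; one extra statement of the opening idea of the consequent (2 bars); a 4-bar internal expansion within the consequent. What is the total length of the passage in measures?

Basic contrasting period: 4 + 4 = 8 bars.
8 (basic form) + 3 (cadential extension) + 2 (extra statement) + 4 (internal expansion) = 17.

17 measures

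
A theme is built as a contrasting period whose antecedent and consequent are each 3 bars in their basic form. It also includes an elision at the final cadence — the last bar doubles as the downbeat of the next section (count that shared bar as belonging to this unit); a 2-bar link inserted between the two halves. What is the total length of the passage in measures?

Basic contrasting period: 3 + 3 = 6 bars.
6 (basic form) + 2 (link) = 8.
The elision shares a bar with the next section but does not change this unit's count.

8 measures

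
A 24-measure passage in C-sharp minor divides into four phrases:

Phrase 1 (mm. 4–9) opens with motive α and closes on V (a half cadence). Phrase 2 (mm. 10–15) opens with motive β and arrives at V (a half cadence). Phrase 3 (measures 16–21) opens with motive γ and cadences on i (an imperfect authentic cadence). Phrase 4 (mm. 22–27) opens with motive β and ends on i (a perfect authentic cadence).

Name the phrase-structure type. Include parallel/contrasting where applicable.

Four phrases in two halves: the first half (mm. 4-15) ends with a half cadence, the second (mm. 16–27) with a perfect authentic cadence — a large antecedent–consequent pair, i.e. a double period.
Phrase 3 begins with different material from phrase 1, making it contrasting.

contrasting double period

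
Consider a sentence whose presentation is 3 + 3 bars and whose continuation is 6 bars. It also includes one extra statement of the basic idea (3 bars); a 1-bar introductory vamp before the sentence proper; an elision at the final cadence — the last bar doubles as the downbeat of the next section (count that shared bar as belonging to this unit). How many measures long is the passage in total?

16 measures

Basic sentence: 3 + 3 + 6 = 12 bars.
12 (basic form) + 3 (extra statement) + 1 (introduction) = 16.
The elision shares a bar with the next section but does not change this unit's count.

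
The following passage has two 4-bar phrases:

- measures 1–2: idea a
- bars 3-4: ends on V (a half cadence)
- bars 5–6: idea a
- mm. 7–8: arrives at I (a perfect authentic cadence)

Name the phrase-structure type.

Phrase 1 ends with a half cadence (weaker) and phrase 2 with a perfect authentic cadence (stronger): antecedent + consequent = a period.
The two phrases open with the same material (a / a), so the period is parallel.

parallel period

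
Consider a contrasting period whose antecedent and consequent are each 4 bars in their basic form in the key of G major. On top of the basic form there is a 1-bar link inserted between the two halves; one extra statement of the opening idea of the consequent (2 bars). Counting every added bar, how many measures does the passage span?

11 measures

Basic contrasting period: 4 + 4 = 8 bars.
8 (basic form) + 1 (link) + 2 (extra statement) = 11.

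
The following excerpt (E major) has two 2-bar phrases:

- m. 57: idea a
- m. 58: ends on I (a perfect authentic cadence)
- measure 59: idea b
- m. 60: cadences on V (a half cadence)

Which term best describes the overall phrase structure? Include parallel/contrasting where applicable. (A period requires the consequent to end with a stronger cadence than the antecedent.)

phrase group

The second phrase closes with a half cadence, which is not stronger than the first phrase's perfect authentic cadence; without a weak→strong cadential pair there is no antecedent–consequent relationship, so this is a phrase group rather than a period.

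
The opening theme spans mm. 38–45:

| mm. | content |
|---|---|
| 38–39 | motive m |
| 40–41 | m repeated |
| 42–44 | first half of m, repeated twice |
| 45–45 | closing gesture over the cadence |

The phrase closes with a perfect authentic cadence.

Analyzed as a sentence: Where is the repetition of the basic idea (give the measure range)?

measures 40–41

The presentation of a sentence is the basic idea (mm. 38–39) plus its repetition (mm. 40–41); the repetition of the basic idea is therefore bars 40–41.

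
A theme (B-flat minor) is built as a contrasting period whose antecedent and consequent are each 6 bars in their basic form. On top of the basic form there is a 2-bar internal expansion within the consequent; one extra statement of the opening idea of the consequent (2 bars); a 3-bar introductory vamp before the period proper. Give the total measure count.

Basic contrasting period: 6 + 6 = 12 bars.
12 (basic form) + 2 (internal expansion) + 2 (extra statement) + 3 (introduction) = 19.

19 measures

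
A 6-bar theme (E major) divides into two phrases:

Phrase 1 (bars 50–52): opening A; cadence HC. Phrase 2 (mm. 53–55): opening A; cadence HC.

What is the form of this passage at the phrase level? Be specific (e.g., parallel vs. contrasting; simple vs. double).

repeated phrase

Both phrases have the same opening (A) and the same cadence (half cadence): the second is a restatement, not a consequent, so this is a repeated phrase rather than a period.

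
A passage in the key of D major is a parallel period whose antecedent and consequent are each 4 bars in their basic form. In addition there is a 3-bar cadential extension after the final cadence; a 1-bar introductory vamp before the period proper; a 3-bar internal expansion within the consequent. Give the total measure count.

Basic parallel period: 4 + 4 = 8 bars.
8 (basic form) + 3 (cadential extension) + 1 (introduction) + 3 (internal expansion) = 15.

15 measures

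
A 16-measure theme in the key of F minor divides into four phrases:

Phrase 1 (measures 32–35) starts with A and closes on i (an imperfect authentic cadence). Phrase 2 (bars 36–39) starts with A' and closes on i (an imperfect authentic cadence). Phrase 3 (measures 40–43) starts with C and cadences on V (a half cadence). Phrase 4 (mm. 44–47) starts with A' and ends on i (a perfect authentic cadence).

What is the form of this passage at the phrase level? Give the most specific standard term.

Four phrases in two halves: the first half (mm. 32-39) ends with an imperfect authentic cadence, the second (bars 40–47) with a perfect authentic cadence — a large antecedent–consequent pair, i.e. a double period.
Phrase 3 begins with different material from phrase 1, making it contrasting.

contrasting double period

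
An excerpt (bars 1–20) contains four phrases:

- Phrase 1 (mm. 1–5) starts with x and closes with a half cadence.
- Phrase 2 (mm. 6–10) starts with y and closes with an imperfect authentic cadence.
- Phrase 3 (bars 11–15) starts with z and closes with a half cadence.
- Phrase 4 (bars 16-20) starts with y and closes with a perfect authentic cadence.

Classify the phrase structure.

Four phrases in two halves: the first half (mm. 1-10) ends with an imperfect authentic cadence, the second (mm. 11-20) with a perfect authentic cadence — a large antecedent–consequent pair, i.e. a double period.
Phrase 3 begins with different material from phrase 1, making it contrasting.

contrasting double period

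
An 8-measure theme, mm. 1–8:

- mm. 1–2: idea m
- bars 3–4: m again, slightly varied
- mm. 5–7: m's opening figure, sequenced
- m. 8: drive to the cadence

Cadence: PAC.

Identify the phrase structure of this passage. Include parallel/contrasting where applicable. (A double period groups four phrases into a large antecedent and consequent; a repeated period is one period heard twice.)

sentence

Basic idea (measures 1–2) + its repetition (measures 3-4) form the presentation; fragmentation and cadence (bars 5–8) form the continuation — the 8-bar whole is a sentence.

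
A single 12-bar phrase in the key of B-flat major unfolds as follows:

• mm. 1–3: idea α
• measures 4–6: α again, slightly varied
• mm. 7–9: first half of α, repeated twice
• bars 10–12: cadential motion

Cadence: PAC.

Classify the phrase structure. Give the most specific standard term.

Basic idea (mm. 1–3) + its repetition (bars 4–6) form the presentation; fragmentation and cadence (mm. 7–12) form the continuation — the 12-bar whole is a sentence.

sentence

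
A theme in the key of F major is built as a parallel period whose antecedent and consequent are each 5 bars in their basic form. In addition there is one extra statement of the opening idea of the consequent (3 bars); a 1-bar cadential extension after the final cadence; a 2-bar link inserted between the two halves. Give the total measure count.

16 measures

Basic parallel period: 5 + 5 = 10 bars.
10 (basic form) + 3 (extra statement) + 1 (cadential extension) + 2 (link) = 16.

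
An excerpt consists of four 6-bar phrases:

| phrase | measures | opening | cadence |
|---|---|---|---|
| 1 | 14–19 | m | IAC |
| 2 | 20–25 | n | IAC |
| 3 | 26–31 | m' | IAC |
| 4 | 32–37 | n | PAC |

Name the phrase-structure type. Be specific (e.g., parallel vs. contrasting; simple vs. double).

Four phrases in two halves: the first half (measures 14–25) ends with an imperfect authentic cadence, the second (mm. 26-37) with a perfect authentic cadence — a large antecedent–consequent pair, i.e. a double period.
Phrase 3 begins with the same material as phrase 1, making it parallel.

parallel double period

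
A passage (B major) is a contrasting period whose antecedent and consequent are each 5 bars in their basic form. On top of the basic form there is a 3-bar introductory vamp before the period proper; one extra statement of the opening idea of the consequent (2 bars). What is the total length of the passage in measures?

15 measures

Basic contrasting period: 5 + 5 = 10 bars.
10 (basic form) + 3 (introduction) + 2 (extra statement) = 15.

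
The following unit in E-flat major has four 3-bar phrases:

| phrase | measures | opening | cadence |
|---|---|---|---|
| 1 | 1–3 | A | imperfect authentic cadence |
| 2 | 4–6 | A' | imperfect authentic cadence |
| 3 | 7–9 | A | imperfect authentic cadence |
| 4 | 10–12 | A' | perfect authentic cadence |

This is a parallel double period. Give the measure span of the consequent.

measures 7–12

In a double period the first pair of phrases (ending imperfect authentic cadence) is the large antecedent and the second pair (ending perfect authentic cadence) is the large consequent; the consequent is measures 7–12.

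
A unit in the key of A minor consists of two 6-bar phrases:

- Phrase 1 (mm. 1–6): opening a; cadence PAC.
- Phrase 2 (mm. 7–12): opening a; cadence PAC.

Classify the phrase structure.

repeated phrase

Both phrases have the same opening (a) and the same cadence (perfect authentic cadence): the second is a restatement, not a consequent, so this is a repeated phrase rather than a period.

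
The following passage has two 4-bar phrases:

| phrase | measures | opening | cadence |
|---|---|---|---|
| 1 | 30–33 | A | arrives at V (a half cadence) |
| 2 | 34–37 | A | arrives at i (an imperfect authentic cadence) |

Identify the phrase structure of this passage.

parallel period

Phrase 1 ends with a half cadence (weaker) and phrase 2 with an imperfect authentic cadence (stronger): antecedent + consequent = a period.
The two phrases open with the same material (A / A), so the period is parallel.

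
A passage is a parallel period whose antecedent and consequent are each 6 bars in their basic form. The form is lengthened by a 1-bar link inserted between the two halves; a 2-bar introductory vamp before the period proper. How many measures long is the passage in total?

Basic parallel period: 6 + 6 = 12 bars.
12 (basic form) + 1 (link) + 2 (introduction) = 15.

15 measures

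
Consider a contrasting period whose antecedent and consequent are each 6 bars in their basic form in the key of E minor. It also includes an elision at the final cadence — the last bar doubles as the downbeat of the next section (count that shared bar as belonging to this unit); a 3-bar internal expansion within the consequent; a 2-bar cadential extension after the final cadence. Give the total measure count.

Basic contrasting period: 6 + 6 = 12 bars.
12 (basic form) + 3 (internal expansion) + 2 (cadential extension) = 17.
The elision shares a bar with the next section but does not change this unit's count.

17 measures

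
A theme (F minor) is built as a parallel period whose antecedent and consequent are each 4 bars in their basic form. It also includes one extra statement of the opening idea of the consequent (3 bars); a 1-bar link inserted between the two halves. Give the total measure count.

Basic parallel period: 4 + 4 = 8 bars.
8 (basic form) + 3 (extra statement) + 1 (link) = 12.

12 measures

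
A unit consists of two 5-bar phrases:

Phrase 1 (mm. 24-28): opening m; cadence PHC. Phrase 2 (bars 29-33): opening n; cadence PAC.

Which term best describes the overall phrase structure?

contrasting period

Phrase 1 ends with a Phrygian half cadence (weaker) and phrase 2 with a perfect authentic cadence (stronger): antecedent + consequent = a period.
The two phrases open with different material (m / n), so the period is contrasting.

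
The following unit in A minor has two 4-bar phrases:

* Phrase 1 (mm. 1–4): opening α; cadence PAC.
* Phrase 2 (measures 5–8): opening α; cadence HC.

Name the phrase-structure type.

The second phrase closes with a half cadence, which is not stronger than the first phrase's perfect authentic cadence; without a weak→strong cadential pair there is no antecedent–consequent relationship, so this is a phrase group rather than a period.

phrase group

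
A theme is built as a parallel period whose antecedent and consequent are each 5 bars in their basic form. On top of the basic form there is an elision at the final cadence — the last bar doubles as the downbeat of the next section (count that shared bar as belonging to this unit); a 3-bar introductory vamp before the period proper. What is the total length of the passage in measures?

13 measures

Basic parallel period: 5 + 5 = 10 bars.
10 (basic form) + 3 (introduction) = 13.
The elision shares a bar with the next section but does not change this unit's count.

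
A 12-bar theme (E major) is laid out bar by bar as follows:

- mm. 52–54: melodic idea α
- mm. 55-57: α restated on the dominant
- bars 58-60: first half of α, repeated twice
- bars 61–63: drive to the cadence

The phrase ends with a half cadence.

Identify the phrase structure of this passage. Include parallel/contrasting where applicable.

Basic idea (measures 52–54) + its repetition (measures 55–57) form the presentation; fragmentation and cadence (mm. 58–63) form the continuation — the 12-bar whole is a sentence.

sentence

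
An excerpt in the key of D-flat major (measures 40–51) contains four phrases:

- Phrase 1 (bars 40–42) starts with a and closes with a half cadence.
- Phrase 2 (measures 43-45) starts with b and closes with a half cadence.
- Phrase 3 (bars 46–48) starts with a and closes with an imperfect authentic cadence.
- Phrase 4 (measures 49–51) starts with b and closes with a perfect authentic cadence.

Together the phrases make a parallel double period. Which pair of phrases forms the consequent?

In a double period the first pair of phrases (ending half cadence) is the large antecedent and the second pair (ending perfect authentic cadence) is the large consequent; the consequent is phrases 3 and 4.

phrases 3 and 4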